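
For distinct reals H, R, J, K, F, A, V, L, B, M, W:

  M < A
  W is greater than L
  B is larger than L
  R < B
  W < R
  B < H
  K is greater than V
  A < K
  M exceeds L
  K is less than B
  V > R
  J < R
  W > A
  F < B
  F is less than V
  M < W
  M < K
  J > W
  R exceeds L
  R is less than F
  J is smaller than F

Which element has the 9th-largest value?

A

The consecutive relations fix a unique order: L < M < A < W < J < R < F < V < K < B < H.
Counting 9 from the largest end gives A.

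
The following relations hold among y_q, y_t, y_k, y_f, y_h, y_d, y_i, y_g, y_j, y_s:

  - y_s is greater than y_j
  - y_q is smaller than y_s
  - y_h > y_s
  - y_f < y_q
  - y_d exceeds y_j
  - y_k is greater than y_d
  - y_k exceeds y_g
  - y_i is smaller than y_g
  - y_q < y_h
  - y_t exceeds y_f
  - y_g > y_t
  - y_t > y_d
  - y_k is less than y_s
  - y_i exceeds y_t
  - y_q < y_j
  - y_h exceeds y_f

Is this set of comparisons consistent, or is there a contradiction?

Every relation is compatible with y_f < y_q < y_j < y_d < y_t < y_i < y_g < y_k < y_s < y_h; the set is consistent.

consistent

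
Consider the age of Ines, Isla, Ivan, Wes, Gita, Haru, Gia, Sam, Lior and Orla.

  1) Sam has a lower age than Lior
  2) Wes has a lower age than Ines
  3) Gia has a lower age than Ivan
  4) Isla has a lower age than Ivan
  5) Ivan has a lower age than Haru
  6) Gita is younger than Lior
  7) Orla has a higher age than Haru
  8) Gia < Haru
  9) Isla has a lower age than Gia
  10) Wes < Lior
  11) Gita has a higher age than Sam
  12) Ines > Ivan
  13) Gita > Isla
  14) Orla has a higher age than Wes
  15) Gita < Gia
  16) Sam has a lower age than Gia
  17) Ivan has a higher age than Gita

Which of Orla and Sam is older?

Following the relations from Sam: Sam < Gita < Gia < Ivan < Haru < Orla.
So Sam < Orla; Orla is the older of the two.

Orla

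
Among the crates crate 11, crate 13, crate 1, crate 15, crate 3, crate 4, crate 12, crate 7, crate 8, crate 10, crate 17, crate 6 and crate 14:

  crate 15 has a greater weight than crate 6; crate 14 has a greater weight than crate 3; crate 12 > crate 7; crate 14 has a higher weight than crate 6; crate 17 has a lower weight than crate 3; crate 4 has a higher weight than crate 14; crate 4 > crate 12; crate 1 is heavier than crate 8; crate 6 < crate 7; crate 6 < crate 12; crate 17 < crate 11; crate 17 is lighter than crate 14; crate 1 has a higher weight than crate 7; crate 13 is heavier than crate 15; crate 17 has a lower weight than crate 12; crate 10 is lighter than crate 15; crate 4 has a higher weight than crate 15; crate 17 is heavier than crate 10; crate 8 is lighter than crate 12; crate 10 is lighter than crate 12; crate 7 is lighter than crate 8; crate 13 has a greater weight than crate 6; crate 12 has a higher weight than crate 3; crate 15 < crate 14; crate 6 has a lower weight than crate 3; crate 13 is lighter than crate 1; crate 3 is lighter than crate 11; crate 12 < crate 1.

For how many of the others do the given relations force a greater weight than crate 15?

4

Directly above crate 15: crate 14, crate 4, crate 13.
One step further: crate 1 (4 so far).
Nothing else is reachable above crate 15; 4 in all.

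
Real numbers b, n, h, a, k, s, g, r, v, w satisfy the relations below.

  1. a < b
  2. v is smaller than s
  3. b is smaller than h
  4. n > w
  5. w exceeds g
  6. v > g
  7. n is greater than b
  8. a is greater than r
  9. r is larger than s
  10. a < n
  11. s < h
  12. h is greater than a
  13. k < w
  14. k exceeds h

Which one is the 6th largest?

a

Chaining the given pairs: g < v < s < r < a < b < h < k < w < n.
The 6th largest is a.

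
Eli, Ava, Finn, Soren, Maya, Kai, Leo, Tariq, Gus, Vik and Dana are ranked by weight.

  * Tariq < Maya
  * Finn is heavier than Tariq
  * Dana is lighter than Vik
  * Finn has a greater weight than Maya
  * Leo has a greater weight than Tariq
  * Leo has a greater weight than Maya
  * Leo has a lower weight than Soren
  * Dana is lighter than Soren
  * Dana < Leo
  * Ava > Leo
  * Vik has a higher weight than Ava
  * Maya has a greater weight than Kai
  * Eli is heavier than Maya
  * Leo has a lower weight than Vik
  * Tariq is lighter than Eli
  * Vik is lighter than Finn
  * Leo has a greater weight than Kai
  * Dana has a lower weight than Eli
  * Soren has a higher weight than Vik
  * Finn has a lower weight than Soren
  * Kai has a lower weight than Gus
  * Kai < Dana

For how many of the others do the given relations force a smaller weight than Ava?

5

Directly below Ava: Leo.
One step further: Kai, Dana, Tariq, Maya (5 so far).
Nothing else is reachable below Ava; 5 in all.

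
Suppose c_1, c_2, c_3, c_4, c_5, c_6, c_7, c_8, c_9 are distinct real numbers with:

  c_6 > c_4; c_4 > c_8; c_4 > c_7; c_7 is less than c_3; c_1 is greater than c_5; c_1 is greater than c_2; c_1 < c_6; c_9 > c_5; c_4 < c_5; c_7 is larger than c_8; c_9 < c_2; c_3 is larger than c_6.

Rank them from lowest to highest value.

c_8 < c_7 < c_4 < c_5 < c_9 < c_2 < c_1 < c_6 < c_3

The consecutive links are each given: c_8 < c_7; c_7 < c_4; c_4 < c_5; c_5 < c_9; c_9 < c_2; c_2 < c_1; c_1 < c_6; c_6 < c_3.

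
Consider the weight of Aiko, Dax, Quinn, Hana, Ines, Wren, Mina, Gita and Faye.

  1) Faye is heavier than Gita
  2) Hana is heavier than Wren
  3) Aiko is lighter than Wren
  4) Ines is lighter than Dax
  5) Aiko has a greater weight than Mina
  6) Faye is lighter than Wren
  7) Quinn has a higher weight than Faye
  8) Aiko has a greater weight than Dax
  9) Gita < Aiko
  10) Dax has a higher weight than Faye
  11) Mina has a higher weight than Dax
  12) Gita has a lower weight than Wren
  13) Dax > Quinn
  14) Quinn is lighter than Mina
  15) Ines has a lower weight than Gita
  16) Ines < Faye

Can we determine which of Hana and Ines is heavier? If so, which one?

Hana

The relevant relations are Ines < Gita; Gita < Faye; Faye < Quinn; Quinn < Dax; Dax < Mina; Mina < Aiko; Aiko < Wren; Wren < Hana.
Together: Ines < Gita < Faye < Quinn < Dax < Mina < Aiko < Wren < Hana.
So Hana is heavier.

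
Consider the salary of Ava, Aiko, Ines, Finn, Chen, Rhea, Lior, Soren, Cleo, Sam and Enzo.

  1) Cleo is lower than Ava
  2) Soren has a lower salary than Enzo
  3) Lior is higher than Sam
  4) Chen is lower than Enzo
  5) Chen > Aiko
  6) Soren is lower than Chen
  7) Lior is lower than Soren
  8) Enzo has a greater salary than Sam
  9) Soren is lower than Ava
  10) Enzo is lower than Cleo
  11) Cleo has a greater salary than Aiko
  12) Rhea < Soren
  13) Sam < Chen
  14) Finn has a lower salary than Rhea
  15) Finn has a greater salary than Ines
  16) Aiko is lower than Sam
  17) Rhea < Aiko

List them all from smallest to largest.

Ines < Finn < Rhea < Aiko < Sam < Lior < Soren < Chen < Enzo < Cleo < Ava

Nothing is placed below Ines, so it is least; from there Ines < Finn; Finn < Rhea; Rhea < Aiko; Aiko < Sam; Sam < Lior; Lior < Soren; Soren < Chen; Chen < Enzo; Enzo < Cleo; Cleo < Ava, each given directly.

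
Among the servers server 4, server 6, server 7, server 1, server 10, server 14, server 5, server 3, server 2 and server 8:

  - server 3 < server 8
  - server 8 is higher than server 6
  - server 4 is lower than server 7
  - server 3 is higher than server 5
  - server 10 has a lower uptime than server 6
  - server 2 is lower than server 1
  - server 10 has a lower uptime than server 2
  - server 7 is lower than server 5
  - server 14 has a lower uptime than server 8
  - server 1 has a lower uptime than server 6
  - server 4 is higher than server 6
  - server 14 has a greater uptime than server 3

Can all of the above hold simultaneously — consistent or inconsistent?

Every relation is compatible with server 10 < server 2 < server 1 < server 6 < server 4 < server 7 < server 5 < server 3 < server 14 < server 8; the set is consistent.

consistent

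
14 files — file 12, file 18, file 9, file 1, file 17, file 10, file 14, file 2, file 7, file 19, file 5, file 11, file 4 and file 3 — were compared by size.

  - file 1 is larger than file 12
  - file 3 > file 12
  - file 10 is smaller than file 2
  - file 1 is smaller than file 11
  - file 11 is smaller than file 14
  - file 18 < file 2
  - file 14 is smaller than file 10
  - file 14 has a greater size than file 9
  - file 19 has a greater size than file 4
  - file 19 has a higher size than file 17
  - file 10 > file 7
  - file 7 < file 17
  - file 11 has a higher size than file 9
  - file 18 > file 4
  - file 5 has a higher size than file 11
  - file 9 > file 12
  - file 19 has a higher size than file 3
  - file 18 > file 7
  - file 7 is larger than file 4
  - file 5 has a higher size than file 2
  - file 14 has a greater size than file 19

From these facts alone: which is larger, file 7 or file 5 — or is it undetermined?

file 7 < file 17 and file 17 < file 19 give file 7 < file 19.
With file 19 < file 14: file 7 < file 17 < file 19 < file 14.
Then file 14 < file 10 extends the chain to file 10.
Then file 10 < file 2 extends the chain to file 2.
With file 2 < file 5: file 7 < file 17 < file 19 < file 14 < file 10 < file 2 < file 5.
So file 5 is larger.

file 5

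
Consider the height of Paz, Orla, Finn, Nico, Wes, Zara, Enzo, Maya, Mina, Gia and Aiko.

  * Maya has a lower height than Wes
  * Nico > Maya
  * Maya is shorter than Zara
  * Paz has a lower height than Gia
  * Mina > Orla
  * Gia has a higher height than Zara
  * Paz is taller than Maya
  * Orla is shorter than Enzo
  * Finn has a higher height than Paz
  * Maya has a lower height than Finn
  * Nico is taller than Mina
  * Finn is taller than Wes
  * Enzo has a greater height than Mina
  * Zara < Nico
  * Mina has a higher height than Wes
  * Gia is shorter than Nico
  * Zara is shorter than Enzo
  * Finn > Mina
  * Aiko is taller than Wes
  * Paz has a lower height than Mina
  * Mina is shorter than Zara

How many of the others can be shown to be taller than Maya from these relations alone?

9

The elements the relations force above Maya are Wes, Paz, Mina, Zara, Gia, Enzo, Finn, Nico, Aiko — no chain reaches any other.
That is 9.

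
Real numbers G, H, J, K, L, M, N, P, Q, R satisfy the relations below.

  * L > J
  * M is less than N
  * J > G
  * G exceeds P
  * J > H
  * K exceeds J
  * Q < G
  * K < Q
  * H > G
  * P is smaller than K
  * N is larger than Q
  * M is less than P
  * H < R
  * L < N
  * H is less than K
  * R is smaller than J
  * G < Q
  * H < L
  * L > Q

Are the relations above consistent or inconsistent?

Chaining the given relations yields G < H < R < J < K < Q, so G < Q. But one relation states Q < G. These cannot both hold.

inconsistent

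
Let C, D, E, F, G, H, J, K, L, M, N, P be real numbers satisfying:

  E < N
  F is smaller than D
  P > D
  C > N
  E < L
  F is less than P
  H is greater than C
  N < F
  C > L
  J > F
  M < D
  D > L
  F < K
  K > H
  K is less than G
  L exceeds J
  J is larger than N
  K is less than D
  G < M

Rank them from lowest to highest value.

E < N < F < J < L < C < H < K < G < M < D < P

Nothing is placed below E, so it is least; from there E < N; N < F; F < J; J < L; L < C; C < H; H < K; K < G; G < M; M < D; D < P, each given directly.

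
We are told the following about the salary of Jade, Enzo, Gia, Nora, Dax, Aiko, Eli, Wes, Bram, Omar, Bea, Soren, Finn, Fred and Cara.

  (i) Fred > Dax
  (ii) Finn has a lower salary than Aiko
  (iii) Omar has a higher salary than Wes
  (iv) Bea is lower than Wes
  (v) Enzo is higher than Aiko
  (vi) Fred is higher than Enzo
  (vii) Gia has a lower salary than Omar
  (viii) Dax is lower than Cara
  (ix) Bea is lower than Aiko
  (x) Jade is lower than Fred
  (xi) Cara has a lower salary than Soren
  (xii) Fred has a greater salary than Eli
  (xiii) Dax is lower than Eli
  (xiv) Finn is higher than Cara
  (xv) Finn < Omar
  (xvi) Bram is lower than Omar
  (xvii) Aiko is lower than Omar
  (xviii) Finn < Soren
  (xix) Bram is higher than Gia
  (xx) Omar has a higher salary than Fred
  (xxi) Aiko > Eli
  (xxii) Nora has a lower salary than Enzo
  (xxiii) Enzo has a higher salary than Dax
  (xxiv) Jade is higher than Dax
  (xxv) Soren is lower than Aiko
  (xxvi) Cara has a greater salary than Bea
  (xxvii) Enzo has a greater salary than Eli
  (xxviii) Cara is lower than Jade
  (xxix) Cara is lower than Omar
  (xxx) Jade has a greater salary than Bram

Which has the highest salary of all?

Bea is not greatest since Bea < Wes; Dax is not greatest since Dax < Cara; Wes is not greatest since Wes < Omar; Cara is not greatest since Cara < Soren; Nora is not greatest since Nora < Enzo; Finn is not greatest since Finn < Soren; Gia is not greatest since Gia < Bram; Eli is not greatest since Eli < Fred; Bram is not greatest since Bram < Jade; Jade is not greatest since Jade < Fred; Soren is not greatest since Soren < Aiko; Aiko is not greatest since Aiko < Omar; Enzo is not greatest since Enzo < Fred; Fred is not greatest since Fred < Omar.
Only Omar has nothing above it, so Omar is the highest salary.

Omar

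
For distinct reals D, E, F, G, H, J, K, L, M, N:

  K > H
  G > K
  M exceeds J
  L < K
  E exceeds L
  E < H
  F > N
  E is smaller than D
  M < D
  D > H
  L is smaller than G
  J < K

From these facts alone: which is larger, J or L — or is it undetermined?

Following every chain through J: above J we get K, M, G, D.
L is not reached, and no chain runs the other way from L to J.
So the given relations leave the order of J and L undetermined.

undetermined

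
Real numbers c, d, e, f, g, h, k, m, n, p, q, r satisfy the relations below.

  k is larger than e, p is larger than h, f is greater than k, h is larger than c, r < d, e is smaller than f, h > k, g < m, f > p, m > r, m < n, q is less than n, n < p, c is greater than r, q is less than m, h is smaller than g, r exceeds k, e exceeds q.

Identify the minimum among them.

Chaining upward from q: directly above it, e, m, n; then k, p, f; then r, h; then c, g, d.
That covers every other element, and nothing is given below q, so q is the minimum.

q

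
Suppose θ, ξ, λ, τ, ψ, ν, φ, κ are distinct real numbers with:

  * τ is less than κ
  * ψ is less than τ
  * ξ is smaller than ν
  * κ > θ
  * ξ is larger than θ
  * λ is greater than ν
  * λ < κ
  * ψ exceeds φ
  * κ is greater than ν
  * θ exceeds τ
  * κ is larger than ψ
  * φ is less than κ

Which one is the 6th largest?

τ

Chaining the given pairs: φ < ψ < τ < θ < ξ < ν < λ < κ.
The 6th largest is τ.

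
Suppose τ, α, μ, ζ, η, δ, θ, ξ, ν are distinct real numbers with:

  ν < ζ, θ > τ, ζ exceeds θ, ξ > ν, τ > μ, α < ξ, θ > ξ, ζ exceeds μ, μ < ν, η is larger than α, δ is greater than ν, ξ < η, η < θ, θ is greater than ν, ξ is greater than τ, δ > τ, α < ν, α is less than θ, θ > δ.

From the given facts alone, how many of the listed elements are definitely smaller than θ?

The elements the relations force below θ are μ, α, ν, τ, ξ, δ, η — no chain reaches any other.
That is 7.

7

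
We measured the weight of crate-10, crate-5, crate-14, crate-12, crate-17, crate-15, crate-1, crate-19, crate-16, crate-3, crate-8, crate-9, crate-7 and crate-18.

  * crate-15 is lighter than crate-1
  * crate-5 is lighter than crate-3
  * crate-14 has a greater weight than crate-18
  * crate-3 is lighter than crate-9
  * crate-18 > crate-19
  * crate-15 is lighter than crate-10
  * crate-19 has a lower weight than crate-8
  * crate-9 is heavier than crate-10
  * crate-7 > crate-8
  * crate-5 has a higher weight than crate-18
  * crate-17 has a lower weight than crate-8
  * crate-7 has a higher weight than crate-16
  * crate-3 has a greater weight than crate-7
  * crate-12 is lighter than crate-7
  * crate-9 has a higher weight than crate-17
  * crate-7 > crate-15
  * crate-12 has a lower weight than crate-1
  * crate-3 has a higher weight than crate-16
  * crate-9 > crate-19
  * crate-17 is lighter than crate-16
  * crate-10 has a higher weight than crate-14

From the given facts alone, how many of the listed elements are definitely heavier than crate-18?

Directly above crate-18: crate-14, crate-5.
One step further: crate-3, crate-10 (4 so far).
One step further: crate-9 (5 so far).
No other element is forced above crate-18 by the given relations, so the count is 5.

5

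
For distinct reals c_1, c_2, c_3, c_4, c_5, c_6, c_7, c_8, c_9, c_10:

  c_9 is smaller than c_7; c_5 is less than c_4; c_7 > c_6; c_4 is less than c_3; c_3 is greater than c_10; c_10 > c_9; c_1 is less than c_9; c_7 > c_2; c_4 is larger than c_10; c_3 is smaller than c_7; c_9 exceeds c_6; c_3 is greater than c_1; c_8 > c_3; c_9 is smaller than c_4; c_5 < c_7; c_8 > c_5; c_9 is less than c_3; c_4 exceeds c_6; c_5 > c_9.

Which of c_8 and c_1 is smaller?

c_1

Link the given pairs in sequence: c_1 < c_9; c_9 < c_5; c_5 < c_4; c_4 < c_3; c_3 < c_8.
Chaining these gives c_1 < c_9 < c_5 < c_4 < c_3 < c_8.
So c_1 < c_8; c_1 is the smaller of the two.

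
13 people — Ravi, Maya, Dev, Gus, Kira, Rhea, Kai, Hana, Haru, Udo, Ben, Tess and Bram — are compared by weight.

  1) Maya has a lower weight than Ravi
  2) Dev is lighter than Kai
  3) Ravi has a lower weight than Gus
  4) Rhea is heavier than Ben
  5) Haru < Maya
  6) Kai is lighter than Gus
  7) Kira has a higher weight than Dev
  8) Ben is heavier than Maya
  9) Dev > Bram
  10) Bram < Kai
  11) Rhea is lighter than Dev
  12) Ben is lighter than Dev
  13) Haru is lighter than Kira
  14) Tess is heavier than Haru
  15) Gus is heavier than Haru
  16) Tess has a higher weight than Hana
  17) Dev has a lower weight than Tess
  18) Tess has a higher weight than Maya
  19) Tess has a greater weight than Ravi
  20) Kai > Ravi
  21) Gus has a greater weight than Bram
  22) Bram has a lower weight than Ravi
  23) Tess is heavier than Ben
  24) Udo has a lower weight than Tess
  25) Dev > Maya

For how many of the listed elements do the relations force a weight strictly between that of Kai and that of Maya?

4

The relations place Maya below Kai. An element lies strictly between them when it is forced above Maya and also forced below Kai.
Above Maya: {Ravi, Ben, Rhea, Dev, Tess, Gus, Kira}. Below Kai: {Haru, Bram, Ravi, Ben, Rhea, Dev}.
Intersection: {Ravi, Ben, Rhea, Dev} — 4.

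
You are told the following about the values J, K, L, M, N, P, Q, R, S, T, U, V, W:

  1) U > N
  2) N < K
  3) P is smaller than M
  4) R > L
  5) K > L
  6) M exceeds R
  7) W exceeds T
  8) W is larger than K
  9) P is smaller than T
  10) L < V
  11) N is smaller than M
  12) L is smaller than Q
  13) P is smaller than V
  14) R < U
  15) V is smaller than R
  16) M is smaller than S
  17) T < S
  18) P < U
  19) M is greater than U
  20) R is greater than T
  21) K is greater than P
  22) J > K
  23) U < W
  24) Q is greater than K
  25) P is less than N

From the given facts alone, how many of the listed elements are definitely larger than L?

9

From L the given relations immediately reach K, V, R, Q.
From those, U, J, M, W — 8 in total.
From those, S — 9 in total.
Nothing else is reachable above L; 9 in all.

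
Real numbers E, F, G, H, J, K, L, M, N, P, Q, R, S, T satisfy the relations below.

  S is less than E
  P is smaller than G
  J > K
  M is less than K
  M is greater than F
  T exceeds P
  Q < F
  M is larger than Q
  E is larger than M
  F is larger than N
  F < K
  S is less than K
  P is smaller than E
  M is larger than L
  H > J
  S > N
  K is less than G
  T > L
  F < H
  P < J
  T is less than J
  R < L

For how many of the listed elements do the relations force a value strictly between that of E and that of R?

The relations place R below E. An element lies strictly between them when it is forced above R and also forced below E.
Above R: {L, M, T, K, J, G, H}. Below E: {N, P, L, S, Q, F, M}.
Intersection: {L, M} — 2.

2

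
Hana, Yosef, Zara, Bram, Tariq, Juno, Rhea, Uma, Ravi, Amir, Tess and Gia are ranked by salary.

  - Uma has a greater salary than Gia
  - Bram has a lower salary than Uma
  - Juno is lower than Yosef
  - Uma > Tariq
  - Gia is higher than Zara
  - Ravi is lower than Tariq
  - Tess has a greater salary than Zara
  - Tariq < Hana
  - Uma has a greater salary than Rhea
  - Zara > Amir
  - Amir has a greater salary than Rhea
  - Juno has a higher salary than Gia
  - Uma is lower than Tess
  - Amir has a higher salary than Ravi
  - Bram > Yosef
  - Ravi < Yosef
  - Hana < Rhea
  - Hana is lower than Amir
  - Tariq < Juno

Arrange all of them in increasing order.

The consecutive links are each given: Ravi < Tariq; Tariq < Hana; Hana < Rhea; Rhea < Amir; Amir < Zara; Zara < Gia; Gia < Juno; Juno < Yosef; Yosef < Bram; Bram < Uma; Uma < Tess.

Ravi < Tariq < Hana < Rhea < Amir < Zara < Gia < Juno < Yosef < Bram < Uma < Tess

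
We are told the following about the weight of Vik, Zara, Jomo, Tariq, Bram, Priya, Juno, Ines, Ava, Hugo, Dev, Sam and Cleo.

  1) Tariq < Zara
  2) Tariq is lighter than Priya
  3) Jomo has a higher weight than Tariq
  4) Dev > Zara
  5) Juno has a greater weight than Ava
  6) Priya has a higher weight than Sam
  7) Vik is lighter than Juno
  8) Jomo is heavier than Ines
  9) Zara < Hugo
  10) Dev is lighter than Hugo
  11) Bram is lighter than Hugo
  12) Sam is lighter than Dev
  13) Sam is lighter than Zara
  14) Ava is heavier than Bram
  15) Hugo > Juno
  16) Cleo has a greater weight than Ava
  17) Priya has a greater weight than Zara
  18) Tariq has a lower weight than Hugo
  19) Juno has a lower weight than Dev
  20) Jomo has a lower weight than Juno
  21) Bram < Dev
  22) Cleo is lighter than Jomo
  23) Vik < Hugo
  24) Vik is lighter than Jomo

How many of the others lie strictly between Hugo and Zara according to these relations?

The relations place Zara below Hugo. An element lies strictly between them when it is forced above Zara and also forced below Hugo.
Above Zara: {Priya, Dev}. Below Hugo: {Vik, Bram, Ava, Tariq, Cleo, Ines, Sam, Jomo, Juno, Dev}.
Intersection: {Dev} — 1.

1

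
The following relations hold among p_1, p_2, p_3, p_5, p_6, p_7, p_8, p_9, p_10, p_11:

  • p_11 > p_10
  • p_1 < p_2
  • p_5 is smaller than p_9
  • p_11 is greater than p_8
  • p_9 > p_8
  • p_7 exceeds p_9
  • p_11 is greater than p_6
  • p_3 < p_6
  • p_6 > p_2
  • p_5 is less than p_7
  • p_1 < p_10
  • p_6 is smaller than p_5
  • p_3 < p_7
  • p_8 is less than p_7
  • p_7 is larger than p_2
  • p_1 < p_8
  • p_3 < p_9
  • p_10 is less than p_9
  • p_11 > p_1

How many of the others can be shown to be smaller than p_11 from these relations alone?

Directly below p_11: p_1, p_8, p_10, p_6.
One step further: p_3, p_2 (6 so far).
Nothing else is reachable below p_11; 6 in all.

6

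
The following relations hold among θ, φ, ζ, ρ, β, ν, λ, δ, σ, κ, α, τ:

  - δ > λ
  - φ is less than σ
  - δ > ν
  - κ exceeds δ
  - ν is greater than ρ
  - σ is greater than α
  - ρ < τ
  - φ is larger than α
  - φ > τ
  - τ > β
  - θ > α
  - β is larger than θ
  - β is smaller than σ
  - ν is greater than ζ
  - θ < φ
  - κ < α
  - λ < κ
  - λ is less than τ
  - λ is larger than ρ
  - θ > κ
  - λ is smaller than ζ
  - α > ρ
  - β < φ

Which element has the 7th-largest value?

κ

Chaining the given pairs: ρ < λ < ζ < ν < δ < κ < α < θ < β < τ < φ < σ.
Counting 7 from the largest end gives κ.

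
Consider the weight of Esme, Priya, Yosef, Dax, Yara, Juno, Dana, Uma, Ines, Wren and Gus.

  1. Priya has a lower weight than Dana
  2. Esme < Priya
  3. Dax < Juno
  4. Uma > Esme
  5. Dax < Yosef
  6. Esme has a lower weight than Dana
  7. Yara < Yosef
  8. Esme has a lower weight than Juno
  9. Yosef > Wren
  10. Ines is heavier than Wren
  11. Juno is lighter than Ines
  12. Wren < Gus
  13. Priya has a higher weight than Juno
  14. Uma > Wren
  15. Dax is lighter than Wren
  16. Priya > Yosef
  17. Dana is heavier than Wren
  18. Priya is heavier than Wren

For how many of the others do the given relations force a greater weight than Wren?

Directly above Wren: Gus, Ines, Uma, Yosef, Priya, Dana.
Nothing else is reachable above Wren; 6 in all.

6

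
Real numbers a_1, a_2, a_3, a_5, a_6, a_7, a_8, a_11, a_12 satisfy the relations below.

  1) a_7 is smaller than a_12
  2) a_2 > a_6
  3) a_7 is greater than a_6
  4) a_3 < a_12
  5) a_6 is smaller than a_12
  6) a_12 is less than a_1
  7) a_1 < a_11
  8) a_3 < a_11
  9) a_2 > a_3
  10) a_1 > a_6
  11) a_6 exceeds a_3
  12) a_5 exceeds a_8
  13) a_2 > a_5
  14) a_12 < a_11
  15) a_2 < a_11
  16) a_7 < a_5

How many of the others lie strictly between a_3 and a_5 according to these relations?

The relations place a_3 below a_5. An element lies strictly between them when it is forced above a_3 and also forced below a_5.
Above a_3: {a_6, a_7, a_12, a_2, a_1, a_11}. Below a_5: {a_6, a_8, a_7}.
Intersection: {a_6, a_7} — 2.

2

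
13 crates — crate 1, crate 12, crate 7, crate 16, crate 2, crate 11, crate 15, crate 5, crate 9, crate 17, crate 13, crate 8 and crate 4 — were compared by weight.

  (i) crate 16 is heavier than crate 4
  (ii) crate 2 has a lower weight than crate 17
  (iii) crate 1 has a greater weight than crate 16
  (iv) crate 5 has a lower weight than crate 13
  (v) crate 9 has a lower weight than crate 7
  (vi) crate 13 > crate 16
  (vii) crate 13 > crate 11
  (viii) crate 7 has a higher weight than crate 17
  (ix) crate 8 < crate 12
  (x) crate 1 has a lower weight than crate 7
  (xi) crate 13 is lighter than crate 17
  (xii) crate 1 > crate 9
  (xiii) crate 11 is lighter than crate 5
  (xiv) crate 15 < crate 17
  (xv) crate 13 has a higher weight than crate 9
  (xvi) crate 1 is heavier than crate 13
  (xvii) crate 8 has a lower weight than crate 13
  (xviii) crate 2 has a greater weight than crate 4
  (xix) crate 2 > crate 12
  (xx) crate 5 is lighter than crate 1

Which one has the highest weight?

crate 7

Chaining downward from crate 7: directly below it, crate 9, crate 17, crate 1; then crate 15, crate 16, crate 2, crate 5, crate 13; then crate 4, crate 8, crate 11, crate 12.
That covers every other element, and nothing is given above crate 7, so crate 7 is the highest weight.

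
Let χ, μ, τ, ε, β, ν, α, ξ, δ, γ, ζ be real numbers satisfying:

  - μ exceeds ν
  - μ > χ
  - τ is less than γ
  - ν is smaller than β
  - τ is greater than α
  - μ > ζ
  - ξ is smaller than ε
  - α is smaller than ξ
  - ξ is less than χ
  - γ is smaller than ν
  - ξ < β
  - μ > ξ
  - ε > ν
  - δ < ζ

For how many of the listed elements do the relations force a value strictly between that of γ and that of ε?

The relations place γ below ε. An element lies strictly between them when it is forced above γ and also forced below ε.
Above γ: {ν, β, μ}. Below ε: {α, τ, ξ, ν}.
Intersection: {ν} — 1.

1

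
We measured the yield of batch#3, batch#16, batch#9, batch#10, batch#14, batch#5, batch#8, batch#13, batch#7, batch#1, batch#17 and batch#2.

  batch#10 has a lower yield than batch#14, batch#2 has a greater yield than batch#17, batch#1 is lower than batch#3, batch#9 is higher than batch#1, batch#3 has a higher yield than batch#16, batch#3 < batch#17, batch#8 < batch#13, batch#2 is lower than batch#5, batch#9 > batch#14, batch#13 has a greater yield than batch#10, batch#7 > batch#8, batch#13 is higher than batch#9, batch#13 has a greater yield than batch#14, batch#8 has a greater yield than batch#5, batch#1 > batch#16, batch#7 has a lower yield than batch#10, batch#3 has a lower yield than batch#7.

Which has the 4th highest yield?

batch#10

Piecing the relations together gives one ordering: batch#16 < batch#1 < batch#3 < batch#17 < batch#2 < batch#5 < batch#8 < batch#7 < batch#10 < batch#14 < batch#9 < batch#13.
The 4th largest is batch#10.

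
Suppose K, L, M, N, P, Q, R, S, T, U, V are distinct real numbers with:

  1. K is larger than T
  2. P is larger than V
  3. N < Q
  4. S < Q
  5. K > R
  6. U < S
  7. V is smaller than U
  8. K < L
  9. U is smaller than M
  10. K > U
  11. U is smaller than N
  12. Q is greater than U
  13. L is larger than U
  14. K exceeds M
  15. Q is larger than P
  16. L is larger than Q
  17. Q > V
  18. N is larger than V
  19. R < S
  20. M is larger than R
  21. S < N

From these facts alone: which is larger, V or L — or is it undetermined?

V < U and U < S give V < S.
With S < N: V < U < S < N.
With N < Q: V < U < S < N < Q.
Then Q < L extends the chain to L.
So L is larger.

L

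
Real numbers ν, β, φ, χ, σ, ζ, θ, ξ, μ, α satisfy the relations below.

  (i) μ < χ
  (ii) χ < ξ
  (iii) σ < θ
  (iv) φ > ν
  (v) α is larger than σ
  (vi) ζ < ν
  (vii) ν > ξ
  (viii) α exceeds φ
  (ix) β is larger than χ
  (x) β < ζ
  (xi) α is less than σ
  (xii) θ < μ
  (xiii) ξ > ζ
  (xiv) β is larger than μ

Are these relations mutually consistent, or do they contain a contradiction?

Chaining the given relations yields σ < θ < μ < χ < β < ζ < ξ < ν < φ < α, so σ < α. But one relation states α < σ. These cannot both hold.

inconsistent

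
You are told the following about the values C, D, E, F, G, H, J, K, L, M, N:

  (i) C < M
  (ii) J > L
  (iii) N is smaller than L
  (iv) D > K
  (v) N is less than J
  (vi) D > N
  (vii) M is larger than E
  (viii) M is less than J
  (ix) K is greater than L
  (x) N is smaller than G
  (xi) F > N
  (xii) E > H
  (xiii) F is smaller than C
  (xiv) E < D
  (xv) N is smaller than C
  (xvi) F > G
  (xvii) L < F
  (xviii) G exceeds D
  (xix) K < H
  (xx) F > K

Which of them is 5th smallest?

Piecing the relations together gives one ordering: N < L < K < H < E < D < G < F < C < M < J.
The 5th smallest is E.

E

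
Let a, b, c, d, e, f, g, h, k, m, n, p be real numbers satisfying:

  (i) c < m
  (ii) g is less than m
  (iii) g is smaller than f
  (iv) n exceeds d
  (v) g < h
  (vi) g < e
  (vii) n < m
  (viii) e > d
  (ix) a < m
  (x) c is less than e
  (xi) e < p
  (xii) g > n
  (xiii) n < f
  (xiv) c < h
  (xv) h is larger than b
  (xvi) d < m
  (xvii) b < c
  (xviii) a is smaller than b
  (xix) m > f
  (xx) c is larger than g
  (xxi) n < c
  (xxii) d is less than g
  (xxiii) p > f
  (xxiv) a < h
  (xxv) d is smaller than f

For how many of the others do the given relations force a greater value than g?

6

From g the given relations immediately reach c, f, e, h, m.
From those, p — 6 in total.
No other element is forced above g by the given relations, so the count is 6.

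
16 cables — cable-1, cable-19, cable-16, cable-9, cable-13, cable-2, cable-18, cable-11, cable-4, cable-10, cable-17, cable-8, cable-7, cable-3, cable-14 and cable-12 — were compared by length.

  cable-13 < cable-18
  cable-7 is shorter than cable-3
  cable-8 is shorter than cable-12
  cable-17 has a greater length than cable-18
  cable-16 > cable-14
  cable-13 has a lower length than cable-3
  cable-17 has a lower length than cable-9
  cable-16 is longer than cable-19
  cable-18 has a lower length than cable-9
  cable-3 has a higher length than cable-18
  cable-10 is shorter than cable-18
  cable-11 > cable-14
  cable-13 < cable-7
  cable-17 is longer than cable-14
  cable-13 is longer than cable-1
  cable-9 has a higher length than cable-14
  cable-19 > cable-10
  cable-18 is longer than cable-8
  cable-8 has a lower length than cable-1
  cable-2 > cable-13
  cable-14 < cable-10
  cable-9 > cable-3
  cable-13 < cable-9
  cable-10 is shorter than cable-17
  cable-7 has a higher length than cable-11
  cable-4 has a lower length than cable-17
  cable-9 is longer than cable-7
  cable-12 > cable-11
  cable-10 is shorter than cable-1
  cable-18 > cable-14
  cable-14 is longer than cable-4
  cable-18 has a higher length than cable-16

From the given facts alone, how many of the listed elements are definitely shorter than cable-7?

The elements the relations force below cable-7 are cable-4, cable-14, cable-10, cable-8, cable-11, cable-1, cable-13 — no chain reaches any other.
That is 7.

7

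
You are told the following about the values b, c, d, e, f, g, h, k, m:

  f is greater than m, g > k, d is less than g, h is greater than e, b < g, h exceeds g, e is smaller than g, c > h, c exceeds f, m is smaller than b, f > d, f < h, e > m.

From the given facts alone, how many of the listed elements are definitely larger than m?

6

From m the given relations immediately reach f, e, b.
From those, g, h, c — 6 in total.
Nothing else is reachable above m; 6 in all.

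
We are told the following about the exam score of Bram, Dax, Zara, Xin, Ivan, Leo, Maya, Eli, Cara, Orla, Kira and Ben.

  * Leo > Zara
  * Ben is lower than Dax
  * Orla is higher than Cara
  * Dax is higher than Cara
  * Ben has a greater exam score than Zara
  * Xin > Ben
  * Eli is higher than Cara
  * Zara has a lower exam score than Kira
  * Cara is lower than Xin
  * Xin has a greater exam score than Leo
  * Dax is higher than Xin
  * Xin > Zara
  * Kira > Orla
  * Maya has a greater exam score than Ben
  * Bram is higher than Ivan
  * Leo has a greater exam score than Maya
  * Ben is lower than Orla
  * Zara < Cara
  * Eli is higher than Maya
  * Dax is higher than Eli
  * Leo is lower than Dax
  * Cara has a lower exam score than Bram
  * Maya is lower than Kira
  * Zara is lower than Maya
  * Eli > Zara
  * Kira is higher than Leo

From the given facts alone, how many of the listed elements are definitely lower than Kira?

Directly below Kira: Zara, Orla, Maya, Leo.
One step further: Cara, Ben (6 so far).
Nothing else is reachable below Kira; 6 in all.

6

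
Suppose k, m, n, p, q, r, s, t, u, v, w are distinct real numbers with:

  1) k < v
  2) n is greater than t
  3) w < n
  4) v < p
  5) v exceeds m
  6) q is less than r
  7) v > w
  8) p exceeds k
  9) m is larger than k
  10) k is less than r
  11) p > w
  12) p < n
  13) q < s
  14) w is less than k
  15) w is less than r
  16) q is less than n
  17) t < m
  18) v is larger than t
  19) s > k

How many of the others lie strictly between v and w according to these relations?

The relations place w below v. An element lies strictly between them when it is forced above w and also forced below v.
Above w: {k, m, s, r, p, n}. Below v: {k, t, m}.
Intersection: {k, m} — 2.

2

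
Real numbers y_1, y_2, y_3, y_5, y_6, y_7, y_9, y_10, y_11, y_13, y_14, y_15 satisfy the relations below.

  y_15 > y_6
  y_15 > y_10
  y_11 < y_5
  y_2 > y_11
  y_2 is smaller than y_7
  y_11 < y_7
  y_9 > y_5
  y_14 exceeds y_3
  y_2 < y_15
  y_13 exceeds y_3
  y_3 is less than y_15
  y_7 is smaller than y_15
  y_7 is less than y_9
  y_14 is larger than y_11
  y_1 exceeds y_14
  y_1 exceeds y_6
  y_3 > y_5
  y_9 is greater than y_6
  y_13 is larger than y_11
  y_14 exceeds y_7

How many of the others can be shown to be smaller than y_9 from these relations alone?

5

From y_9 the given relations immediately reach y_5, y_7, y_6.
From those, y_11, y_2 — 5 in total.
No other element is forced below y_9 by the given relations, so the count is 5.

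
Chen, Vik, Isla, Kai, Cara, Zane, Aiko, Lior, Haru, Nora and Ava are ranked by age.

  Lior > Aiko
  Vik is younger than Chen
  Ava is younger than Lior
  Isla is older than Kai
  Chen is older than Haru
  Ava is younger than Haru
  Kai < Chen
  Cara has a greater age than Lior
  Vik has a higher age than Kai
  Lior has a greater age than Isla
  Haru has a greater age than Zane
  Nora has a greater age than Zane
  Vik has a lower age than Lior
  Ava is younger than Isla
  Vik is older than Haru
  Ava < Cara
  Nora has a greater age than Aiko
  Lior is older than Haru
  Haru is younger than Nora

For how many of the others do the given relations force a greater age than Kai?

Directly above Kai: Isla, Vik, Chen.
One step further: Lior (4 so far).
One step further: Cara (5 so far).
No other element is forced above Kai by the given relations, so the count is 5.

5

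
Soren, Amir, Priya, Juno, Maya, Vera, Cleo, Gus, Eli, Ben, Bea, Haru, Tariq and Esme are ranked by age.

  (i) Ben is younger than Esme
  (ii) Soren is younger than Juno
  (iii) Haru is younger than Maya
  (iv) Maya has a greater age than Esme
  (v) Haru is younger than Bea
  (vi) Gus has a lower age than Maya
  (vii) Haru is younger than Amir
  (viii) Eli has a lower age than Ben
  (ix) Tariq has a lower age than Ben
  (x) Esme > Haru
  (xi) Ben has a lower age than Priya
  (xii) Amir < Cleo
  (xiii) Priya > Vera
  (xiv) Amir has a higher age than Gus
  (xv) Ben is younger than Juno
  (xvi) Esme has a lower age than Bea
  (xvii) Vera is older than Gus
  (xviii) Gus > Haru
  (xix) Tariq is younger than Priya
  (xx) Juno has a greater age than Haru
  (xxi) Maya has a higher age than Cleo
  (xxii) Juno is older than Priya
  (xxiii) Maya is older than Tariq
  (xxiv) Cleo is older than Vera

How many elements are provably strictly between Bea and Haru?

1

Chaining upward from Haru reaches: Gus, Vera, Amir, Priya, Esme, Cleo, Juno, Maya.
Chaining downward from Bea reaches: Tariq, Eli, Ben, Esme.
Strictly between Haru and Bea are those in both lists: Esme — 1 element.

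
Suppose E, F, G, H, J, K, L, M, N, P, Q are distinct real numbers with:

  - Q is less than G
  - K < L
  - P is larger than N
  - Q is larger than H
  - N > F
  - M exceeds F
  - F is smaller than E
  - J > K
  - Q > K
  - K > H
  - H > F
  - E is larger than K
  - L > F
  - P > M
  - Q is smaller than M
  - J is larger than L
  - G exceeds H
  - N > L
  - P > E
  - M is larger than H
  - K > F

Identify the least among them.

F

Chaining upward from F: directly above it, H, K, E, L, N, M; then Q, G, P, J.
That covers every other element, and nothing is given below F, so F is the least.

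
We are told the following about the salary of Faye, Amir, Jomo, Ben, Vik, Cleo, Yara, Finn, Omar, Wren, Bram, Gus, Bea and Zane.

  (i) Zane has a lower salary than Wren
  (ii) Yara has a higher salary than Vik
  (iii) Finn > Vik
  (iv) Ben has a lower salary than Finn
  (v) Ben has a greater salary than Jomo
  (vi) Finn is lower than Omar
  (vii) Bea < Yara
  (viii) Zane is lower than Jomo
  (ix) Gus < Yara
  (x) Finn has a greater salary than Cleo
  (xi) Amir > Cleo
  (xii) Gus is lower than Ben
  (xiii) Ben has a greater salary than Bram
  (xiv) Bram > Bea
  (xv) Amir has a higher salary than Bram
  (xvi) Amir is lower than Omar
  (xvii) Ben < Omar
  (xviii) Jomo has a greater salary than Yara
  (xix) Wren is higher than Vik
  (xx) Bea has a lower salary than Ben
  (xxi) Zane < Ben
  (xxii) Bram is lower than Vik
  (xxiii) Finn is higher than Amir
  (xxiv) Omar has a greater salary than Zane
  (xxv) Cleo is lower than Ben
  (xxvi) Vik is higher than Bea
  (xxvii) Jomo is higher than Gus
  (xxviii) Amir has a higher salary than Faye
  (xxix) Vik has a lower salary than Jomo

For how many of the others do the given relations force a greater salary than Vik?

6

Directly above Vik: Yara, Jomo, Wren, Finn.
One step further: Ben, Omar (6 so far).
No other element is forced above Vik by the given relations, so the count is 6.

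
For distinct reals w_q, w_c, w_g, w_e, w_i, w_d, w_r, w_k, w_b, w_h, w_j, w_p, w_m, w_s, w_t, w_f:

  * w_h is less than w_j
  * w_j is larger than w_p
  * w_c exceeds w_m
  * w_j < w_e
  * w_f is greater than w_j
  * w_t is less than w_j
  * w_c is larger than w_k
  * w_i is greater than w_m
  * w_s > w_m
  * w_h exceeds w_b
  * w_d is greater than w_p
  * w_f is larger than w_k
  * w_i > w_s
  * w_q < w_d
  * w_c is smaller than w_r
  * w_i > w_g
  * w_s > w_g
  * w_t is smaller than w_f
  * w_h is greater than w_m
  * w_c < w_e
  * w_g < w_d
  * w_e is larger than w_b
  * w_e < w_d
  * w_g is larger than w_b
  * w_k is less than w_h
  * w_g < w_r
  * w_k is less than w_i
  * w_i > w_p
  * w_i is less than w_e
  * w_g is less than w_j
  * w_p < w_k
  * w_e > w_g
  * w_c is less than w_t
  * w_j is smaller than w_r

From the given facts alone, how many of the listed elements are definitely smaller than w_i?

6

From w_i the given relations immediately reach w_p, w_k, w_m, w_g, w_s.
From those, w_b — 6 in total.
Nothing else is reachable below w_i; 6 in all.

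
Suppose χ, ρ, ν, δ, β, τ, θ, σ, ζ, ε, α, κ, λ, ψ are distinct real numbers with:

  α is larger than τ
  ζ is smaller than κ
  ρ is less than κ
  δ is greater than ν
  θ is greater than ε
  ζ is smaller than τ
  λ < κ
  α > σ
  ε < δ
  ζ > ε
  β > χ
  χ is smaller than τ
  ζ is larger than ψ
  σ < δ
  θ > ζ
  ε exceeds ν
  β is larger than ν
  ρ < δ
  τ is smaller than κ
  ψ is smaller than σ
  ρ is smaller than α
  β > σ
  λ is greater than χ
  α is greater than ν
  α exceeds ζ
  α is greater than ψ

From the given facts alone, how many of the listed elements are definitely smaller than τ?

5

From τ the given relations immediately reach χ, ζ.
From those, ψ, ε — 4 in total.
From those, ν — 5 in total.
No other element is forced below τ by the given relations, so the count is 5.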